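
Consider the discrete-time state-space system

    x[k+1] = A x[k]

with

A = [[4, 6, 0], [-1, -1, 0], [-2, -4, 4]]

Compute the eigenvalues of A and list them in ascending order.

det(zI - A) = z^3 - (tr A)z^2 + (M11 + M22 + M33)z - det A, where Mii is the 2×2 principal minor of A obtained by deleting row i and column i.
tr A = 4 + (-1) + 4 = 7; M11 = (-1)·4 - 0·(-4) = -4 - 0 = -4; M22 = 4·4 - 0·(-2) = 16 - 0 = 16; M33 = 4·(-1) - 6·(-1) = -4 - (-6) = 2; sum of minors = 14.
det A = 4·((-1)·4 - 0·(-4)) - 6·((-1)·4 - 0·(-2)) + 0·((-1)·(-4) - (-1)·(-2)) = 4·(-4) - 6·(-4) + 0·2 = 8.
So p(z) = det(zI - A) = z^3 - 7z^2 + 14z - 8.
Rational-root test: any integer root divides -8. Testing small divisors, z = 1 works: p(1) = 1 + (-7) + 14 + (-8) = 0, so (z - 1) is a factor.
Dividing, p(z) = (z - 1)(z^2 - 6z + 8).
Factor z^2 - 6z + 8: two numbers with sum 6 and product 8 are 4 and 2, so z^2 - 6z + 8 = (z - 4)(z - 2).
Hence p(z) = (z - 4) (z - 2) (z - 1), with roots 1, 2, 4.

1, 2, 4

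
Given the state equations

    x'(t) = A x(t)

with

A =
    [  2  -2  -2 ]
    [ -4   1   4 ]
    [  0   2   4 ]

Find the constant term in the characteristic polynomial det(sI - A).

24

Expand det(sI - A) for the 3×3 matrix.
p(s) = s^3 - 7s^2 - 2s + 24.
(Check: constant term = det(-A) = (-1)^3 det A = 24; coefficient of s^2 = -tr A = -7.)
The constant term is 24.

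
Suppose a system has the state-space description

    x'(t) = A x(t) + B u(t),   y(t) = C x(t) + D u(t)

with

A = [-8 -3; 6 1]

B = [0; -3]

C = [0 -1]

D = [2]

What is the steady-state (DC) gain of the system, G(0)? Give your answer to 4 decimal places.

G(0) = C(-A)^{-1}B + D = -C A^{-1} B + D.
det A = 10, so A^{-1} = (1/10)·adj(A) = [[1/10, 3/10], [-3/5, -4/5]]
A^{-1} B = [-9/10, 12/5]^T
C A^{-1} B = -12/5
G(0) = D - C A^{-1} B = 2 - (-12/5) = 22/5 ≈ 4.4000

4.4000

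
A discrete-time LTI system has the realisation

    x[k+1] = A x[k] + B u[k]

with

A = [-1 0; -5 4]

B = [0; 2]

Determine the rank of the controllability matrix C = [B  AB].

1

AB = [[0], [8]]
Controllability matrix C = [B  AB] = [[0, 0], [2, 8]]
Every column of C is a scalar multiple of column 1 = [0, 2] (multipliers 1, 4), so the columns span a one-dimensional space.
C ≠ 0, hence rank(C) = 1.
rank(C) = 1 < n = 2, so the pair (A, B) is not completely controllable.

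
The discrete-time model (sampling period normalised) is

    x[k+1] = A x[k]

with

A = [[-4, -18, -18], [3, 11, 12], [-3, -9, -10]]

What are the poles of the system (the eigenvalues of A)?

-4, -1, 2

det(zI - A) = z^3 - (tr A)z^2 + (M11 + M22 + M33)z - det A, where Mii is the 2×2 principal minor of A obtained by deleting row i and column i.
tr A = (-4) + 11 + (-10) = -3; M11 = 11·(-10) - 12·(-9) = -110 - (-108) = -2; M22 = (-4)·(-10) - (-18)·(-3) = 40 - 54 = -14; M33 = (-4)·11 - (-18)·3 = -44 - (-54) = 10; sum of minors = -6.
det A = (-4)·(11·(-10) - 12·(-9)) - (-18)·(3·(-10) - 12·(-3)) + (-18)·(3·(-9) - 11·(-3)) = (-4)·(-2) - (-18)·6 + (-18)·6 = 8.
So p(z) = det(zI - A) = z^3 + 3z^2 - 6z - 8.
Rational-root test: any integer root divides -8. Testing small divisors, z = -1 works: p(-1) = -1 + 3 + 6 + (-8) = 0, so (z + 1) is a factor.
Dividing, p(z) = (z + 1)(z^2 + 2z - 8).
Factor z^2 + 2z - 8: two numbers with sum -2 and product -8 are 2 and -4, so z^2 + 2z - 8 = (z - 2)(z + 4).
Hence p(z) = (z - 2) (z + 1) (z + 4), with roots -4, -1, 2.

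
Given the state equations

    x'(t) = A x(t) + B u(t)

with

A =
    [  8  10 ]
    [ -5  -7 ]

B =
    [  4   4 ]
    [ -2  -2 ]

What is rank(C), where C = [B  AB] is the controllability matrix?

AB = [[12, 12], [-6, -6]]
Controllability matrix C = [B  AB] = [[4, 4, 12, 12], [-2, -2, -6, -6]]
Every column of C is a scalar multiple of column 1 = [4, -2] (multipliers 1, 1, 3, 3), so the columns span a one-dimensional space.
C ≠ 0, hence rank(C) = 1.
rank(C) = 1 < n = 2, so the pair (A, B) is not completely controllable.

1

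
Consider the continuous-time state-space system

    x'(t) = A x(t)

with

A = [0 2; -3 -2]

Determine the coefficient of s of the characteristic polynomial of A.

For a 2×2 matrix, det(sI - A) = s^2 - (tr A)s + det A.
tr A = -2, det A = 6.
So p(s) = s^2 + 2s + 6.
The coefficient of s is 2.

2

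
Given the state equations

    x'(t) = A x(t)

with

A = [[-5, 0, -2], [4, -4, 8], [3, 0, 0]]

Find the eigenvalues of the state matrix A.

det(sI - A) = s^3 - (tr A)s^2 + (M11 + M22 + M33)s - det A, where Mii is the 2×2 principal minor of A obtained by deleting row i and column i.
tr A = (-5) + (-4) + 0 = -9; M11 = (-4)·0 - 8·0 = 0 - 0 = 0; M22 = (-5)·0 - (-2)·3 = 0 - (-6) = 6; M33 = (-5)·(-4) - 0·4 = 20 - 0 = 20; sum of minors = 26.
det A = (-5)·((-4)·0 - 8·0) - 0·(4·0 - 8·3) + (-2)·(4·0 - (-4)·3) = (-5)·0 - 0·(-24) + (-2)·12 = -24.
So p(s) = det(sI - A) = s^3 + 9s^2 + 26s + 24.
Rational-root test: any integer root divides 24. Testing small divisors, s = -2 works: p(-2) = -8 + 36 + (-52) + 24 = 0, so (s + 2) is a factor.
Dividing, p(s) = (s + 2)(s^2 + 7s + 12).
Factor s^2 + 7s + 12: two numbers with sum -7 and product 12 are -3 and -4, so s^2 + 7s + 12 = (s + 3)(s + 4).
Hence p(s) = (s + 2) (s + 3) (s + 4), with roots -4, -3, -2.
All eigenvalues have negative real part, so the system is asymptotically stable.

-4, -3, -2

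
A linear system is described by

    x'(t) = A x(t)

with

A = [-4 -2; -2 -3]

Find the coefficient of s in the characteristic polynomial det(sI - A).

For a 2×2 matrix, det(sI - A) = s^2 - (tr A)s + det A.
tr A = -7, det A = 8.
So p(s) = s^2 + 7s + 8.
The coefficient of s is 7.

7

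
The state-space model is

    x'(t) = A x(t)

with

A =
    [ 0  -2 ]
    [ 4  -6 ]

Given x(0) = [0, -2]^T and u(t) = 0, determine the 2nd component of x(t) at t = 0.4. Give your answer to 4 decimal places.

0.0911

det(sI - A) = s^2 - (tr A)s + det A, with tr A = 0 + (-6) = -6 and det A = 0·(-6) - (-2)·4 = 0 - (-8) = 8.
So p(s) = det(sI - A) = s^2 + 6s + 8.
Factor s^2 + 6s + 8: two numbers with sum -6 and product 8 are -2 and -4, so s^2 + 6s + 8 = (s + 2)(s + 4).
Hence p(s) = (s + 2) (s + 4), with roots -4, -2.
The eigenvalues -4, -2 are distinct and real, so A is diagonalisable and x(t) = e^{At} x(0) = V diag(e^{λ_i t}) V^{-1} x(0), where the columns of V are the eigenvectors.
λ = -4: A - (-4)I = [[4, -2], [4, -2]]. Row 1 gives 4·v1 + (-2)·v2 = 0, so take v_1 = [-1, -2]^T.
λ = -2: A - (-2)I = [[2, -2], [4, -4]]. Row 1 gives 2·v1 + (-2)·v2 = 0, so take v_2 = [-1, -1]^T.
V = [v_1 v_2] = [[-1, -1], [-2, -1]] has det V = -1, so V^{-1} = adj(V)/det V = [[1, -1], [-2, 1]].
Modal coordinates z(0) = V^{-1} x(0): 1·0 + (-1)·(-2) = 2; (-2)·0 + 1·(-2) = -2; so z(0) = [2, -2]^T.
x_2(t) = Σ_i (v_i)_2 · z_i(0) · e^{λ_i t} (row 2 of V times the modal terms).
x_2(0.4) = (-2)·2·e^{-4·0.4} + (-1)·(-2)·e^{-2·0.4} = (-4)·0.201897 + 2·0.449329 = 0.0911.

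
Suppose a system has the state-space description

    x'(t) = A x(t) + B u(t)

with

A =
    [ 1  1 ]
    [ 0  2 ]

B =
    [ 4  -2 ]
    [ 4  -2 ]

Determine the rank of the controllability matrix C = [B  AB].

1

AB = [[8, -4], [8, -4]]
Controllability matrix C = [B  AB] = [[4, -2, 8, -4], [4, -2, 8, -4]]
Every column of C is a scalar multiple of column 1 = [4, 4] (multipliers 1, -1/2, 2, -1), so the columns span a one-dimensional space.
C ≠ 0, hence rank(C) = 1.
rank(C) = 1 < n = 2, so the pair (A, B) is not completely controllable.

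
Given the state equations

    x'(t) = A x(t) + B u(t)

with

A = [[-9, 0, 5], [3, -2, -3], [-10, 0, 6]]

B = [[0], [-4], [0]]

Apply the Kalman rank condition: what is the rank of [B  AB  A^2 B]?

1

AB = [[0], [8], [0]]
A^2B = [[0], [-16], [0]]
Controllability matrix C = [B  AB  A^2B] = [[0, 0, 0], [-4, 8, -16], [0, 0, 0]]
Every column of C is a scalar multiple of column 1 = [0, -4, 0] (multipliers 1, -2, 4), so the columns span a one-dimensional space.
C ≠ 0, hence rank(C) = 1.
rank(C) = 1 < n = 3, so the pair (A, B) is not completely controllable.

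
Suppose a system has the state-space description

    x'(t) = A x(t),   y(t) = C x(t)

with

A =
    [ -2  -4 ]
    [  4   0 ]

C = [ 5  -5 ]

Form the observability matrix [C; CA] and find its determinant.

-250

CA = [[-30, -20]]
Observability matrix O = [C; CA] = [[5, -5], [-30, -20]]
det(O) = 5·(-20) - (-5)·(-30) = -100 - 150 = -250
Since det(O) ≠ 0, rank(O) = 2 and the system is completely observable.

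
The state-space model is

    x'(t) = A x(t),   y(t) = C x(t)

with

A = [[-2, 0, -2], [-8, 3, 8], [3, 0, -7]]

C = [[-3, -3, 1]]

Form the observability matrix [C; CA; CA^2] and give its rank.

CA = [[33, -9, -25]]
CA^2 = [[-69, -27, 37]]
Observability matrix O = [C; CA; CA^2] = [[-3, -3, 1], [33, -9, -25], [-69, -27, 37]]
The columns c1, c2, c3 of O are linearly dependent: 2·c1 - c2 + 3·c3 = 0 (check each entry), so rank(O) ≤ 2.
The 2×2 minor from rows 1, 2, columns 1, 2 is (-3)·(-9) - (-3)·33 = 27 - (-99) = 126 ≠ 0, so rank(O) = 2.
rank(O) = 2 < n = 3, so the pair (A, C) is not completely observable.

2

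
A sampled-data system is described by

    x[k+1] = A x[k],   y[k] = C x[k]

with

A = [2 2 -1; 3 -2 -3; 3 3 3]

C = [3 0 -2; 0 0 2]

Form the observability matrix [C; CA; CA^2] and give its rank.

3

CA = [[0, 0, -9], [6, 6, 6]]
CA^2 = [[-27, -27, -27], [48, 18, -6]]
Observability matrix O = [C; CA; CA^2] = [[3, 0, -2], [0, 0, 2], [0, 0, -9], [6, 6, 6], [-27, -27, -27], [48, 18, -6]]
Take the 3×3 submatrix of O formed by rows 1, 2, 4: [[3, 0, -2], [0, 0, 2], [6, 6, 6]]. Its determinant is 3·(0·6 - 2·6) - 0·(0·6 - 2·6) + (-2)·(0·6 - 0·6) = 3·(-12) - 0·(-12) + (-2)·0 = -36 ≠ 0.
So rank(O) ≥ 3; since O has 3 columns, rank(O) = 3.
rank(O) = 3 = n, so the pair (A, C) is completely observable.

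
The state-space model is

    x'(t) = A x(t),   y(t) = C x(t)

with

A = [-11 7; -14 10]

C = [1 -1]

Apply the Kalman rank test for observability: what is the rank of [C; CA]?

1

CA = [[3, -3]]
Observability matrix O = [C; CA] = [[1, -1], [3, -3]]
Every row of O is a scalar multiple of row 1 = [1, -1] (multipliers 1, 3), so the rows span a one-dimensional space.
O ≠ 0, hence rank(O) = 1.
rank(O) = 1 < n = 2, so the pair (A, C) is not completely observable.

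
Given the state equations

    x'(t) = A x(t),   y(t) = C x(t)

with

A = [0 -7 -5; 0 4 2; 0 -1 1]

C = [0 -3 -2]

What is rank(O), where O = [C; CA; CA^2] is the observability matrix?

2

CA = [[0, -10, -8]]
CA^2 = [[0, -32, -28]]
Observability matrix O = [C; CA; CA^2] = [[0, -3, -2], [0, -10, -8], [0, -32, -28]]
Column 1 of O is identically zero, so rank(O) ≤ 2.
The 2×2 minor from rows 1, 2, columns 2, 3 is (-3)·(-8) - (-2)·(-10) = 24 - 20 = 4 ≠ 0, so rank(O) = 2.
rank(O) = 2 < n = 3, so the pair (A, C) is not completely observable.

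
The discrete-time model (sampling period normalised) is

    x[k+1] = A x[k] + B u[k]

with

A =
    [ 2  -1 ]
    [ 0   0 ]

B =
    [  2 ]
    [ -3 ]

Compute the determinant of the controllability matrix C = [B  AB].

AB = [[7], [0]]
Controllability matrix C = [B  AB] = [[2, 7], [-3, 0]]
det(C) = 2·0 - 7·(-3) = 0 - (-21) = 21
Since det(C) ≠ 0, rank(C) = 2 and the system is completely controllable.

21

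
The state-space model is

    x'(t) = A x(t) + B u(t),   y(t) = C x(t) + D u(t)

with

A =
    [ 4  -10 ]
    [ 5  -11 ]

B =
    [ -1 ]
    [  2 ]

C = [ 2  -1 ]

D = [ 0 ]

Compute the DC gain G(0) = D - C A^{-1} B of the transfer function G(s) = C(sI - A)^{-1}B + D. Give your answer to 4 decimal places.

-8.1667

G(0) = C(-A)^{-1}B + D = -C A^{-1} B + D.
det A = 6, so A^{-1} = (1/6)·adj(A) = [[-11/6, 5/3], [-5/6, 2/3]]
A^{-1} B = [31/6, 13/6]^T
C A^{-1} B = 49/6
G(0) = D - C A^{-1} B = 0 - (49/6) = -49/6 ≈ -8.1667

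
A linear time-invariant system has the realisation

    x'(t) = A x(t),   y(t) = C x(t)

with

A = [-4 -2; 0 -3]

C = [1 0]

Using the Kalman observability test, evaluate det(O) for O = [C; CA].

-2

CA = [[-4, -2]]
Observability matrix O = [C; CA] = [[1, 0], [-4, -2]]
det(O) = 1·(-2) - 0·(-4) = -2 - 0 = -2
Since det(O) ≠ 0, rank(O) = 2 and the system is completely observable.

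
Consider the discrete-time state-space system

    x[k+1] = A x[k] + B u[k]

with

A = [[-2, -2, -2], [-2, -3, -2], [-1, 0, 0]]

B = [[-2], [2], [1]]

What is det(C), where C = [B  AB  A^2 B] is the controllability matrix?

AB = [[-2], [-4], [2]]
A^2B = [[8], [12], [2]]
Controllability matrix C = [B  AB  A^2B] = [[-2, -2, 8], [2, -4, 12], [1, 2, 2]]
Expanding along the first row, det(C) = (-2)·((-4)·2 - 12·2) - (-2)·(2·2 - 12·1) + 8·(2·2 - (-4)·1) = (-2)·(-32) - (-2)·(-8) + 8·8 = 112
Since det(C) ≠ 0, rank(C) = 3 and the system is completely controllable.

112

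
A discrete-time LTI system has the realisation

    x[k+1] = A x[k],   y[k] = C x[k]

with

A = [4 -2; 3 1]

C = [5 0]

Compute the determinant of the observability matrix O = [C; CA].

CA = [[20, -10]]
Observability matrix O = [C; CA] = [[5, 0], [20, -10]]
det(O) = 5·(-10) - 0·20 = -50 - 0 = -50
Since det(O) ≠ 0, rank(O) = 2 and the system is completely observable.

-50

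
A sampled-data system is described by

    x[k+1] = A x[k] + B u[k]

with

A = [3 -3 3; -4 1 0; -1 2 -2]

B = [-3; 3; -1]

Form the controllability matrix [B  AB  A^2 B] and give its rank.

AB = [[-21], [15], [11]]
A^2B = [[-75], [99], [29]]
Controllability matrix C = [B  AB  A^2B] = [[-3, -21, -75], [3, 15, 99], [-1, 11, 29]]
det(C) = (-3)·(15·29 - 99·11) - (-21)·(3·29 - 99·(-1)) + (-75)·(3·11 - 15·(-1)) = (-3)·(-654) - (-21)·186 + (-75)·48 = 2268 ≠ 0, so rank(C) = 3.
rank(C) = 3 = n, so the pair (A, B) is completely controllable.

3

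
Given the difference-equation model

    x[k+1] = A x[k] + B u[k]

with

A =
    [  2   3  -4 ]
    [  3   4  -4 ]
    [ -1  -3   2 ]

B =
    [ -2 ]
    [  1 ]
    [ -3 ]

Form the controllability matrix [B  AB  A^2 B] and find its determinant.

AB = [[11], [10], [-7]]
A^2B = [[80], [101], [-55]]
Controllability matrix C = [B  AB  A^2B] = [[-2, 11, 80], [1, 10, 101], [-3, -7, -55]]
Expanding along the first row, det(C) = (-2)·(10·(-55) - 101·(-7)) - 11·(1·(-55) - 101·(-3)) + 80·(1·(-7) - 10·(-3)) = (-2)·157 - 11·248 + 80·23 = -1202
Since det(C) ≠ 0, rank(C) = 3 and the system is completely controllable.

-1202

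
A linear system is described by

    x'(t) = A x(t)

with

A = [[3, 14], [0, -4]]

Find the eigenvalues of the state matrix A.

-4, 3

det(sI - A) = s^2 - (tr A)s + det A, with tr A = 3 + (-4) = -1 and det A = 3·(-4) - 14·0 = -12 - 0 = -12.
So p(s) = det(sI - A) = s^2 + s - 12.
Factor s^2 + s - 12: two numbers with sum -1 and product -12 are 3 and -4, so s^2 + s - 12 = (s - 3)(s + 4).
Hence p(s) = (s - 3) (s + 4), with roots -4, 3.
At least one eigenvalue has non-negative real part, so the system is not asymptotically stable.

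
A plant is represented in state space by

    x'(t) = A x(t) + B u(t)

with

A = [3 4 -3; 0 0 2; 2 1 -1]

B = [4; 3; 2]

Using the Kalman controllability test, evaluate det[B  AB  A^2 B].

-361

AB = [[18], [4], [9]]
A^2B = [[43], [18], [31]]
Controllability matrix C = [B  AB  A^2B] = [[4, 18, 43], [3, 4, 18], [2, 9, 31]]
Expanding along the first row, det(C) = 4·(4·31 - 18·9) - 18·(3·31 - 18·2) + 43·(3·9 - 4·2) = 4·(-38) - 18·57 + 43·19 = -361
Since det(C) ≠ 0, rank(C) = 3 and the system is completely controllable.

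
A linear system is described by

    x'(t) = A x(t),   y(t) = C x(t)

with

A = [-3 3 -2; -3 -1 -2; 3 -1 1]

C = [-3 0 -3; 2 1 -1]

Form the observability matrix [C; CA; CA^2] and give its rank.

3

CA = [[0, -6, 3], [-12, 6, -7]]
CA^2 = [[27, 3, 15], [-3, -35, 5]]
Observability matrix O = [C; CA; CA^2] = [[-3, 0, -3], [2, 1, -1], [0, -6, 3], [-12, 6, -7], [27, 3, 15], [-3, -35, 5]]
Take the 3×3 submatrix of O formed by rows 1, 2, 3: [[-3, 0, -3], [2, 1, -1], [0, -6, 3]]. Its determinant is (-3)·(1·3 - (-1)·(-6)) - 0·(2·3 - (-1)·0) + (-3)·(2·(-6) - 1·0) = (-3)·(-3) - 0·6 + (-3)·(-12) = 45 ≠ 0.
So rank(O) ≥ 3; since O has 3 columns, rank(O) = 3.
rank(O) = 3 = n, so the pair (A, C) is completely observable.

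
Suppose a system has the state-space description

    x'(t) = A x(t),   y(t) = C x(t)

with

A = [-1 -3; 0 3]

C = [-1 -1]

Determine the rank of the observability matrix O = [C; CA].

2

CA = [[1, 0]]
Observability matrix O = [C; CA] = [[-1, -1], [1, 0]]
det(O) = (-1)·0 - (-1)·1 = 0 - (-1) = 1 ≠ 0, so rank(O) = 2.
rank(O) = 2 = n, so the pair (A, C) is completely observable.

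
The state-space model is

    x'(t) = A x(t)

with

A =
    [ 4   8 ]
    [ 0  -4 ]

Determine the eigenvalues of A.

det(sI - A) = s^2 - (tr A)s + det A, with tr A = 4 + (-4) = 0 and det A = 4·(-4) - 8·0 = -16 - 0 = -16.
So p(s) = det(sI - A) = s^2 - 16.
Factor s^2 - 16: two numbers with sum 0 and product -16 are 4 and -4, so s^2 - 16 = (s - 4)(s + 4).
Hence p(s) = (s - 4) (s + 4), with roots -4, 4.
At least one eigenvalue has non-negative real part, so the system is not asymptotically stable.

-4, 4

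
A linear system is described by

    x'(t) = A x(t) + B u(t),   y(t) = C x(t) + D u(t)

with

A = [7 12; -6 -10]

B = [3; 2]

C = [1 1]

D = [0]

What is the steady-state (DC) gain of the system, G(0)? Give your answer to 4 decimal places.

11.0000

G(0) = C(-A)^{-1}B + D = -C A^{-1} B + D.
det A = 2, so A^{-1} = (1/2)·adj(A) = [[-5, -6], [3, 7/2]]
A^{-1} B = [-27, 16]^T
C A^{-1} B = -11
G(0) = D - C A^{-1} B = 0 - (-11) = 11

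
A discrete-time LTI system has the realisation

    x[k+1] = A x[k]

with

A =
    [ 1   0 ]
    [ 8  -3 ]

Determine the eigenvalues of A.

-3, 1

det(zI - A) = z^2 - (tr A)z + det A, with tr A = 1 + (-3) = -2 and det A = 1·(-3) - 0·8 = -3 - 0 = -3.
So p(z) = det(zI - A) = z^2 + 2z - 3.
Factor z^2 + 2z - 3: two numbers with sum -2 and product -3 are 1 and -3, so z^2 + 2z - 3 = (z - 1)(z + 3).
Hence p(z) = (z - 1) (z + 3), with roots -3, 1.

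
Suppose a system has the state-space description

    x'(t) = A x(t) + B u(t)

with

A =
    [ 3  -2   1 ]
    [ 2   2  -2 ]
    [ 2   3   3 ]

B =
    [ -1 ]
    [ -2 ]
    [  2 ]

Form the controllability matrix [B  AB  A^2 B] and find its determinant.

AB = [[3], [-10], [-2]]
A^2B = [[27], [-10], [-30]]
Controllability matrix C = [B  AB  A^2B] = [[-1, 3, 27], [-2, -10, -10], [2, -2, -30]]
Expanding along the first row, det(C) = (-1)·((-10)·(-30) - (-10)·(-2)) - 3·((-2)·(-30) - (-10)·2) + 27·((-2)·(-2) - (-10)·2) = (-1)·280 - 3·80 + 27·24 = 128
Since det(C) ≠ 0, rank(C) = 3 and the system is completely controllable.

128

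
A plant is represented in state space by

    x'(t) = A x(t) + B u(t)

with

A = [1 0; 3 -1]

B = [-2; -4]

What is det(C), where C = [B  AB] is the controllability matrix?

-4

AB = [[-2], [-2]]
Controllability matrix C = [B  AB] = [[-2, -2], [-4, -2]]
det(C) = (-2)·(-2) - (-2)·(-4) = 4 - 8 = -4
Since det(C) ≠ 0, rank(C) = 2 and the system is completely controllable.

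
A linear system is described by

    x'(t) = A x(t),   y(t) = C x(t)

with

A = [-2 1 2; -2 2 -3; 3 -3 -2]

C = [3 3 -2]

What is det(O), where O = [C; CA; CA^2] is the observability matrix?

CA = [[-18, 15, 1]]
CA^2 = [[9, 9, -83]]
Observability matrix O = [C; CA; CA^2] = [[3, 3, -2], [-18, 15, 1], [9, 9, -83]]
Expanding along the first row, det(O) = 3·(15·(-83) - 1·9) - 3·((-18)·(-83) - 1·9) + (-2)·((-18)·9 - 15·9) = 3·(-1254) - 3·1485 + (-2)·(-297) = -7623
Since det(O) ≠ 0, rank(O) = 3 and the system is completely observable.

-7623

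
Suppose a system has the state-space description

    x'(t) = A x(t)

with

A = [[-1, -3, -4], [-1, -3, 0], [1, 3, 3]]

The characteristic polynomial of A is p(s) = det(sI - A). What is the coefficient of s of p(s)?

-8

Expand det(sI - A) for the 3×3 matrix.
p(s) = s^3 + s^2 - 8s.
(Check: constant term = det(-A) = (-1)^3 det A = 0; coefficient of s^2 = -tr A = 1.)
The coefficient of s is -8.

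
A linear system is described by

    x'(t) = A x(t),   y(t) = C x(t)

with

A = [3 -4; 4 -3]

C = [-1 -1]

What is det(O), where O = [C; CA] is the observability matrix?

CA = [[-7, 7]]
Observability matrix O = [C; CA] = [[-1, -1], [-7, 7]]
det(O) = (-1)·7 - (-1)·(-7) = -7 - 7 = -14
Since det(O) ≠ 0, rank(O) = 2 and the system is completely observable.

-14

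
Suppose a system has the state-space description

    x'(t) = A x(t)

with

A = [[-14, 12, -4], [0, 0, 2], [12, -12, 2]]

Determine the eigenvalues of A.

-6, -4, -2

det(sI - A) = s^3 - (tr A)s^2 + (M11 + M22 + M33)s - det A, where Mii is the 2×2 principal minor of A obtained by deleting row i and column i.
tr A = (-14) + 0 + 2 = -12; M11 = 0·2 - 2·(-12) = 0 - (-24) = 24; M22 = (-14)·2 - (-4)·12 = -28 - (-48) = 20; M33 = (-14)·0 - 12·0 = 0 - 0 = 0; sum of minors = 44.
det A = (-14)·(0·2 - 2·(-12)) - 12·(0·2 - 2·12) + (-4)·(0·(-12) - 0·12) = (-14)·24 - 12·(-24) + (-4)·0 = -48.
So p(s) = det(sI - A) = s^3 + 12s^2 + 44s + 48.
Rational-root test: any integer root divides 48. Testing small divisors, s = -2 works: p(-2) = -8 + 48 + (-88) + 48 = 0, so (s + 2) is a factor.
Dividing, p(s) = (s + 2)(s^2 + 10s + 24).
Factor s^2 + 10s + 24: two numbers with sum -10 and product 24 are -4 and -6, so s^2 + 10s + 24 = (s + 4)(s + 6).
Hence p(s) = (s + 2) (s + 4) (s + 6), with roots -6, -4, -2.
All eigenvalues have negative real part, so the system is asymptotically stable.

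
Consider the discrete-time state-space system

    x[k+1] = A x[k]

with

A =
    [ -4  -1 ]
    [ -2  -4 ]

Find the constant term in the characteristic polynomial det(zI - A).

For a 2×2 matrix, det(zI - A) = z^2 - (tr A)z + det A.
tr A = -8, det A = 14.
So p(z) = z^2 + 8z + 14.
The constant term is 14.

14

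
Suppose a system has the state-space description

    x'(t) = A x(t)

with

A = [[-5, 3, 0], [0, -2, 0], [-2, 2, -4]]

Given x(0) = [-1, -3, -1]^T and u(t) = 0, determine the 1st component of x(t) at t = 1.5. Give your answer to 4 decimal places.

-0.1483

det(sI - A) = s^3 - (tr A)s^2 + (M11 + M22 + M33)s - det A, where Mii is the 2×2 principal minor of A obtained by deleting row i and column i.
tr A = (-5) + (-2) + (-4) = -11; M11 = (-2)·(-4) - 0·2 = 8 - 0 = 8; M22 = (-5)·(-4) - 0·(-2) = 20 - 0 = 20; M33 = (-5)·(-2) - 3·0 = 10 - 0 = 10; sum of minors = 38.
det A = (-5)·((-2)·(-4) - 0·2) - 3·(0·(-4) - 0·(-2)) + 0·(0·2 - (-2)·(-2)) = (-5)·8 - 3·0 + 0·(-4) = -40.
So p(s) = det(sI - A) = s^3 + 11s^2 + 38s + 40.
Rational-root test: any integer root divides 40. Testing small divisors, s = -2 works: p(-2) = -8 + 44 + (-76) + 40 = 0, so (s + 2) is a factor.
Dividing, p(s) = (s + 2)(s^2 + 9s + 20).
Factor s^2 + 9s + 20: two numbers with sum -9 and product 20 are -4 and -5, so s^2 + 9s + 20 = (s + 4)(s + 5).
Hence p(s) = (s + 2) (s + 4) (s + 5), with roots -5, -4, -2.
The eigenvalues -5, -4, -2 are distinct and real, so A is diagonalisable and x(t) = e^{At} x(0) = V diag(e^{λ_i t}) V^{-1} x(0), where the columns of V are the eigenvectors.
λ = -5: A - (-5)I = [[0, 3, 0], [0, 3, 0], [-2, 2, 1]]. v must be orthogonal to every row; (row 1) × (row 3) = [3, 0, 6], so take v_1 = [1, 0, 2]^T.
λ = -4: A - (-4)I = [[-1, 3, 0], [0, 2, 0], [-2, 2, 0]]. v must be orthogonal to every row; (row 1) × (row 2) = [0, 0, -2], so take v_2 = [0, 0, 1]^T.
λ = -2: A - (-2)I = [[-3, 3, 0], [0, 0, 0], [-2, 2, -2]]. v must be orthogonal to every row; (row 1) × (row 3) = [-6, -6, 0], so take v_3 = [1, 1, 0]^T.
V = [v_1 v_2 v_3] = [[1, 0, 1], [0, 0, 1], [2, 1, 0]] has det V = -1, so V^{-1} = adj(V)/det V = [[1, -1, 0], [-2, 2, 1], [0, 1, 0]].
Modal coordinates z(0) = V^{-1} x(0): 1·(-1) + (-1)·(-3) + 0·(-1) = 2; (-2)·(-1) + 2·(-3) + 1·(-1) = -5; 0·(-1) + 1·(-3) + 0·(-1) = -3; so z(0) = [2, -5, -3]^T.
x_1(t) = Σ_i (v_i)_1 · z_i(0) · e^{λ_i t} (row 1 of V times the modal terms).
x_1(1.5) = 1·2·e^{-5·1.5} + 0·(-5)·e^{-4·1.5} + 1·(-3)·e^{-2·1.5} = 2·0.000553 + 0·0.002479 + (-3)·0.049787 = -0.1483.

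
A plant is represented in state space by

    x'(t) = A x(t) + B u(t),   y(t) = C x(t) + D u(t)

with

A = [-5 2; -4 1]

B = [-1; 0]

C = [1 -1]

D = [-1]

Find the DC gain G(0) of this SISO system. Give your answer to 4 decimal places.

G(0) = C(-A)^{-1}B + D = -C A^{-1} B + D.
det A = 3, so A^{-1} = (1/3)·adj(A) = [[1/3, -2/3], [4/3, -5/3]]
A^{-1} B = [-1/3, -4/3]^T
C A^{-1} B = 1
G(0) = D - C A^{-1} B = -1 - (1) = -2

-2.0000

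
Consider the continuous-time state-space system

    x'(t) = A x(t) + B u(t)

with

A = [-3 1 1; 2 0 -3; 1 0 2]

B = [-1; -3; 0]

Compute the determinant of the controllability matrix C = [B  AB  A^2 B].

-16

AB = [[0], [-2], [-1]]
A^2B = [[-3], [3], [-2]]
Controllability matrix C = [B  AB  A^2B] = [[-1, 0, -3], [-3, -2, 3], [0, -1, -2]]
Expanding along the first row, det(C) = (-1)·((-2)·(-2) - 3·(-1)) - 0·((-3)·(-2) - 3·0) + (-3)·((-3)·(-1) - (-2)·0) = (-1)·7 - 0·6 + (-3)·3 = -16
Since det(C) ≠ 0, rank(C) = 3 and the system is completely controllable.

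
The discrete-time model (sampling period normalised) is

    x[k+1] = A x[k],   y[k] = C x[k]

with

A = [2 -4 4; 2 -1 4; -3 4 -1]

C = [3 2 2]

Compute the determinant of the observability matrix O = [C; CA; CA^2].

CA = [[4, -6, 18]]
CA^2 = [[-58, 62, -26]]
Observability matrix O = [C; CA; CA^2] = [[3, 2, 2], [4, -6, 18], [-58, 62, -26]]
Expanding along the first row, det(O) = 3·((-6)·(-26) - 18·62) - 2·(4·(-26) - 18·(-58)) + 2·(4·62 - (-6)·(-58)) = 3·(-960) - 2·940 + 2·(-100) = -4960
Since det(O) ≠ 0, rank(O) = 3 and the system is completely observable.

-4960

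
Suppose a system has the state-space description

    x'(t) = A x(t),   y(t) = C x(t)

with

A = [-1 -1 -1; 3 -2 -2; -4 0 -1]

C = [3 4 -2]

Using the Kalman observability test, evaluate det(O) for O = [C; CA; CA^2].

CA = [[17, -11, -9]]
CA^2 = [[-14, 5, 14]]
Observability matrix O = [C; CA; CA^2] = [[3, 4, -2], [17, -11, -9], [-14, 5, 14]]
Expanding along the first row, det(O) = 3·((-11)·14 - (-9)·5) - 4·(17·14 - (-9)·(-14)) + (-2)·(17·5 - (-11)·(-14)) = 3·(-109) - 4·112 + (-2)·(-69) = -637
Since det(O) ≠ 0, rank(O) = 3 and the system is completely observable.

-637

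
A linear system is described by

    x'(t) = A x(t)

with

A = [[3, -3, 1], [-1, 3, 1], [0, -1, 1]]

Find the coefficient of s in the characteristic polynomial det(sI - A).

Expand det(sI - A) for the 3×3 matrix.
p(s) = s^3 - 7s^2 + 13s - 10.
(Check: constant term = det(-A) = (-1)^3 det A = -10; coefficient of s^2 = -tr A = -7.)
The coefficient of s is 13.

13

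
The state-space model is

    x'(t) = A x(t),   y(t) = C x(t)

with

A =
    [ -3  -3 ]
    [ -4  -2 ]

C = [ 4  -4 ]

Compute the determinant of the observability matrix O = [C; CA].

0

CA = [[4, -4]]
Observability matrix O = [C; CA] = [[4, -4], [4, -4]]
det(O) = 4·(-4) - (-4)·4 = -16 - (-16) = 0
Since det(O) = 0, rank(O) < 2 and the system is not completely observable.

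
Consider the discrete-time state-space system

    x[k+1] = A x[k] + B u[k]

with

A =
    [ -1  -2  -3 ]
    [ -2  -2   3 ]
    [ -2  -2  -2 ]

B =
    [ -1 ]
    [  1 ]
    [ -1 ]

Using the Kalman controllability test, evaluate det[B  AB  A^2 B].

0

AB = [[2], [-3], [2]]
A^2B = [[-2], [8], [-2]]
Controllability matrix C = [B  AB  A^2B] = [[-1, 2, -2], [1, -3, 8], [-1, 2, -2]]
Expanding along the first row, det(C) = (-1)·((-3)·(-2) - 8·2) - 2·(1·(-2) - 8·(-1)) + (-2)·(1·2 - (-3)·(-1)) = (-1)·(-10) - 2·6 + (-2)·(-1) = 0
Since det(C) = 0, rank(C) < 3 and the system is not completely controllable.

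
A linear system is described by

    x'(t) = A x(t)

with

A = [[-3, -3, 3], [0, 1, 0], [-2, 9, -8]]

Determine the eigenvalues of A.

-6, -5, 1

det(sI - A) = s^3 - (tr A)s^2 + (M11 + M22 + M33)s - det A, where Mii is the 2×2 principal minor of A obtained by deleting row i and column i.
tr A = (-3) + 1 + (-8) = -10; M11 = 1·(-8) - 0·9 = -8 - 0 = -8; M22 = (-3)·(-8) - 3·(-2) = 24 - (-6) = 30; M33 = (-3)·1 - (-3)·0 = -3 - 0 = -3; sum of minors = 19.
det A = (-3)·(1·(-8) - 0·9) - (-3)·(0·(-8) - 0·(-2)) + 3·(0·9 - 1·(-2)) = (-3)·(-8) - (-3)·0 + 3·2 = 30.
So p(s) = det(sI - A) = s^3 + 10s^2 + 19s - 30.
Rational-root test: any integer root divides -30. Testing small divisors, s = 1 works: p(1) = 1 + 10 + 19 + (-30) = 0, so (s - 1) is a factor.
Dividing, p(s) = (s - 1)(s^2 + 11s + 30).
Factor s^2 + 11s + 30: two numbers with sum -11 and product 30 are -5 and -6, so s^2 + 11s + 30 = (s + 5)(s + 6).
Hence p(s) = (s - 1) (s + 5) (s + 6), with roots -6, -5, 1.
At least one eigenvalue has non-negative real part, so the system is not asymptotically stable.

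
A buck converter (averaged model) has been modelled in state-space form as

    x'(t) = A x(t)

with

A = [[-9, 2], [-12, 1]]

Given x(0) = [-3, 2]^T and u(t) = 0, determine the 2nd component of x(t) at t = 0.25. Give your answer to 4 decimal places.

det(sI - A) = s^2 - (tr A)s + det A, with tr A = (-9) + 1 = -8 and det A = (-9)·1 - 2·(-12) = -9 - (-24) = 15.
So p(s) = det(sI - A) = s^2 + 8s + 15.
Factor s^2 + 8s + 15: two numbers with sum -8 and product 15 are -3 and -5, so s^2 + 8s + 15 = (s + 3)(s + 5).
Hence p(s) = (s + 3) (s + 5), with roots -5, -3.
The eigenvalues -5, -3 are distinct and real, so A is diagonalisable and x(t) = e^{At} x(0) = V diag(e^{λ_i t}) V^{-1} x(0), where the columns of V are the eigenvectors.
λ = -5: A - (-5)I = [[-4, 2], [-12, 6]]. Row 1 gives (-4)·v1 + 2·v2 = 0, so take v_1 = [-1, -2]^T.
λ = -3: A - (-3)I = [[-6, 2], [-12, 4]]. Row 1 gives (-6)·v1 + 2·v2 = 0, so take v_2 = [1, 3]^T.
V = [v_1 v_2] = [[-1, 1], [-2, 3]] has det V = -1, so V^{-1} = adj(V)/det V = [[-3, 1], [-2, 1]].
Modal coordinates z(0) = V^{-1} x(0): (-3)·(-3) + 1·2 = 11; (-2)·(-3) + 1·2 = 8; so z(0) = [11, 8]^T.
x_2(t) = Σ_i (v_i)_2 · z_i(0) · e^{λ_i t} (row 2 of V times the modal terms).
x_2(0.25) = (-2)·11·e^{-5·0.25} + 3·8·e^{-3·0.25} = (-22)·0.286505 + 24·0.472367 = 5.0337.

5.0337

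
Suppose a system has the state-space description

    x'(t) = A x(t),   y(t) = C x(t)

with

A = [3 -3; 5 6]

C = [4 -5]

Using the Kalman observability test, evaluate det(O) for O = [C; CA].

-233

CA = [[-13, -42]]
Observability matrix O = [C; CA] = [[4, -5], [-13, -42]]
det(O) = 4·(-42) - (-5)·(-13) = -168 - 65 = -233
Since det(O) ≠ 0, rank(O) = 2 and the system is completely observable.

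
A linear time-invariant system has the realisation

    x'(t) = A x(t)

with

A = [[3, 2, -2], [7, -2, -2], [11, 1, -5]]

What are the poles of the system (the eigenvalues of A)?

det(sI - A) = s^3 - (tr A)s^2 + (M11 + M22 + M33)s - det A, where Mii is the 2×2 principal minor of A obtained by deleting row i and column i.
tr A = 3 + (-2) + (-5) = -4; M11 = (-2)·(-5) - (-2)·1 = 10 - (-2) = 12; M22 = 3·(-5) - (-2)·11 = -15 - (-22) = 7; M33 = 3·(-2) - 2·7 = -6 - 14 = -20; sum of minors = -1.
det A = 3·((-2)·(-5) - (-2)·1) - 2·(7·(-5) - (-2)·11) + (-2)·(7·1 - (-2)·11) = 3·12 - 2·(-13) + (-2)·29 = 4.
So p(s) = det(sI - A) = s^3 + 4s^2 - s - 4.
Rational-root test: any integer root divides -4. Testing small divisors, s = -1 works: p(-1) = -1 + 4 + 1 + (-4) = 0, so (s + 1) is a factor.
Dividing, p(s) = (s + 1)(s^2 + 3s - 4).
Factor s^2 + 3s - 4: two numbers with sum -3 and product -4 are 1 and -4, so s^2 + 3s - 4 = (s - 1)(s + 4).
Hence p(s) = (s - 1) (s + 1) (s + 4), with roots -4, -1, 1.
At least one eigenvalue has non-negative real part, so the system is not asymptotically stable.

-4, -1, 1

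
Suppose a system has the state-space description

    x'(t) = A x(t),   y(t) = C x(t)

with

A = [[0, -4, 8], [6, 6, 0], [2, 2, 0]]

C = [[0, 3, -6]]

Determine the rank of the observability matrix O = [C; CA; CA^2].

2

CA = [[6, 6, 0]]
CA^2 = [[36, 12, 48]]
Observability matrix O = [C; CA; CA^2] = [[0, 3, -6], [6, 6, 0], [36, 12, 48]]
The columns c1, c2, c3 of O are linearly dependent: -2·c1 + 2·c2 + c3 = 0 (check each entry), so rank(O) ≤ 2.
The 2×2 minor from rows 1, 2, columns 1, 2 is 0·6 - 3·6 = 0 - 18 = -18 ≠ 0, so rank(O) = 2.
rank(O) = 2 < n = 3, so the pair (A, C) is not completely observable.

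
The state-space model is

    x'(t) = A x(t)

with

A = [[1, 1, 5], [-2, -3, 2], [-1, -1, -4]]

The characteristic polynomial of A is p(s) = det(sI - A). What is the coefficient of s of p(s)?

14

Expand det(sI - A) for the 3×3 matrix.
p(s) = s^3 + 6s^2 + 14s + 1.
(Check: constant term = det(-A) = (-1)^3 det A = 1; coefficient of s^2 = -tr A = 6.)
The coefficient of s is 14.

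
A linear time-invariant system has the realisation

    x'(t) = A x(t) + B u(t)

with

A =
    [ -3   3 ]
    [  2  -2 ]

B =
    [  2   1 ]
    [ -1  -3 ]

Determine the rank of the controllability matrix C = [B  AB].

AB = [[-9, -12], [6, 8]]
Controllability matrix C = [B  AB] = [[2, 1, -9, -12], [-1, -3, 6, 8]]
Take the 2×2 submatrix of C formed by columns 1, 2: [[2, 1], [-1, -3]]. Its determinant is 2·(-3) - 1·(-1) = -6 - (-1) = -5 ≠ 0.
So rank(C) ≥ 2; since C has 2 rows, rank(C) = 2.
rank(C) = 2 = n, so the pair (A, B) is completely controllable.

2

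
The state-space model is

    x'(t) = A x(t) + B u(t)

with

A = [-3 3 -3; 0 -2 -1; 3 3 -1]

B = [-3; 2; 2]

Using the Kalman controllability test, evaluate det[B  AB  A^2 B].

AB = [[9], [-6], [-5]]
A^2B = [[-30], [17], [14]]
Controllability matrix C = [B  AB  A^2B] = [[-3, 9, -30], [2, -6, 17], [2, -5, 14]]
Expanding along the first row, det(C) = (-3)·((-6)·14 - 17·(-5)) - 9·(2·14 - 17·2) + (-30)·(2·(-5) - (-6)·2) = (-3)·1 - 9·(-6) + (-30)·2 = -9
Since det(C) ≠ 0, rank(C) = 3 and the system is completely controllable.

-9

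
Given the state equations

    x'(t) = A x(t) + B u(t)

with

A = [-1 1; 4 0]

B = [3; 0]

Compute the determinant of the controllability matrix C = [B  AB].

AB = [[-3], [12]]
Controllability matrix C = [B  AB] = [[3, -3], [0, 12]]
det(C) = 3·12 - (-3)·0 = 36 - 0 = 36
Since det(C) ≠ 0, rank(C) = 2 and the system is completely controllable.

36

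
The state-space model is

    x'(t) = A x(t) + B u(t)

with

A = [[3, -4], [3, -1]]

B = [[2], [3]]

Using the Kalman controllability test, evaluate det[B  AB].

24

AB = [[-6], [3]]
Controllability matrix C = [B  AB] = [[2, -6], [3, 3]]
det(C) = 2·3 - (-6)·3 = 6 - (-18) = 24
Since det(C) ≠ 0, rank(C) = 2 and the system is completely controllable.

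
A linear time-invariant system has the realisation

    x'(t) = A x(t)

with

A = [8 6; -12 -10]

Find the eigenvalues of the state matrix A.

det(sI - A) = s^2 - (tr A)s + det A, with tr A = 8 + (-10) = -2 and det A = 8·(-10) - 6·(-12) = -80 - (-72) = -8.
So p(s) = det(sI - A) = s^2 + 2s - 8.
Factor s^2 + 2s - 8: two numbers with sum -2 and product -8 are 2 and -4, so s^2 + 2s - 8 = (s - 2)(s + 4).
Hence p(s) = (s - 2) (s + 4), with roots -4, 2.
At least one eigenvalue has non-negative real part, so the system is not asymptotically stable.

-4, 2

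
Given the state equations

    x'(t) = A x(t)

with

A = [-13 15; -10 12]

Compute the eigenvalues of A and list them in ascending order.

-3, 2

det(sI - A) = s^2 - (tr A)s + det A, with tr A = (-13) + 12 = -1 and det A = (-13)·12 - 15·(-10) = -156 - (-150) = -6.
So p(s) = det(sI - A) = s^2 + s - 6.
Factor s^2 + s - 6: two numbers with sum -1 and product -6 are 2 and -3, so s^2 + s - 6 = (s - 2)(s + 3).
Hence p(s) = (s - 2) (s + 3), with roots -3, 2.
At least one eigenvalue has non-negative real part, so the system is not asymptotically stable.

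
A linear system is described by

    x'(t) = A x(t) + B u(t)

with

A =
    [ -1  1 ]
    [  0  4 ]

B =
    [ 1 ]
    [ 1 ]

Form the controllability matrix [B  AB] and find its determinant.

4

AB = [[0], [4]]
Controllability matrix C = [B  AB] = [[1, 0], [1, 4]]
det(C) = 1·4 - 0·1 = 4 - 0 = 4
Since det(C) ≠ 0, rank(C) = 2 and the system is completely controllable.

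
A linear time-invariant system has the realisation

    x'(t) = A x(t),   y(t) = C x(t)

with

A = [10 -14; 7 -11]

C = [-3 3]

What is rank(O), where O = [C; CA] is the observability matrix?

1

CA = [[-9, 9]]
Observability matrix O = [C; CA] = [[-3, 3], [-9, 9]]
Every row of O is a scalar multiple of row 1 = [-3, 3] (multipliers 1, 3), so the rows span a one-dimensional space.
O ≠ 0, hence rank(O) = 1.
rank(O) = 1 < n = 2, so the pair (A, C) is not completely observable.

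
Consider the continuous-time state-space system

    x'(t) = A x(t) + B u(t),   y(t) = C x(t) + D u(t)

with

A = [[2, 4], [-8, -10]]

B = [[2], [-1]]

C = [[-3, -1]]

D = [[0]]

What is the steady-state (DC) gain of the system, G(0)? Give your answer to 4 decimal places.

-2.8333

G(0) = C(-A)^{-1}B + D = -C A^{-1} B + D.
det A = 12, so A^{-1} = (1/12)·adj(A) = [[-5/6, -1/3], [2/3, 1/6]]
A^{-1} B = [-4/3, 7/6]^T
C A^{-1} B = 17/6
G(0) = D - C A^{-1} B = 0 - (17/6) = -17/6 ≈ -2.8333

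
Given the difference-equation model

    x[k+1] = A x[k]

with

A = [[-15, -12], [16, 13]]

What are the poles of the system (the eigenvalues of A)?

-3, 1

det(zI - A) = z^2 - (tr A)z + det A, with tr A = (-15) + 13 = -2 and det A = (-15)·13 - (-12)·16 = -195 - (-192) = -3.
So p(z) = det(zI - A) = z^2 + 2z - 3.
Factor z^2 + 2z - 3: two numbers with sum -2 and product -3 are 1 and -3, so z^2 + 2z - 3 = (z - 1)(z + 3).
Hence p(z) = (z - 1) (z + 3), with roots -3, 1.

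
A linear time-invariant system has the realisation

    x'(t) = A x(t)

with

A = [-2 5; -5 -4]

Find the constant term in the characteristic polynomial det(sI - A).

33

For a 2×2 matrix, det(sI - A) = s^2 - (tr A)s + det A.
tr A = -6, det A = 33.
So p(s) = s^2 + 6s + 33.
The constant term is 33.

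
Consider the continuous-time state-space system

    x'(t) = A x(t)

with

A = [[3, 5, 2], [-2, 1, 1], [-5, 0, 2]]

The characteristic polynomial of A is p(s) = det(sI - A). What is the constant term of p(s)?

Expand det(sI - A) for the 3×3 matrix.
p(s) = s^3 - 6s^2 + 31s - 11.
(Check: constant term = det(-A) = (-1)^3 det A = -11; coefficient of s^2 = -tr A = -6.)
The constant term is -11.

-11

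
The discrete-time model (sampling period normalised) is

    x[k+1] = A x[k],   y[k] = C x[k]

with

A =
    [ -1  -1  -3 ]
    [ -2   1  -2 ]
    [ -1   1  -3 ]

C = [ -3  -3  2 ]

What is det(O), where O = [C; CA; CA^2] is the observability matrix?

CA = [[7, 2, 9]]
CA^2 = [[-20, 4, -52]]
Observability matrix O = [C; CA; CA^2] = [[-3, -3, 2], [7, 2, 9], [-20, 4, -52]]
Expanding along the first row, det(O) = (-3)·(2·(-52) - 9·4) - (-3)·(7·(-52) - 9·(-20)) + 2·(7·4 - 2·(-20)) = (-3)·(-140) - (-3)·(-184) + 2·68 = 4
Since det(O) ≠ 0, rank(O) = 3 and the system is completely observable.

4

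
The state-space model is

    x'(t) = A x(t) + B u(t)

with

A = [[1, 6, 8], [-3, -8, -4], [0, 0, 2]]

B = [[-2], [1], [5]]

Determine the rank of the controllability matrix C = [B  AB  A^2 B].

2

AB = [[44], [-22], [10]]
A^2B = [[-8], [4], [20]]
Controllability matrix C = [B  AB  A^2B] = [[-2, 44, -8], [1, -22, 4], [5, 10, 20]]
The rows r1, r2, r3 of C are linearly dependent: r1 + 2·r2 = 0 (check each entry), so rank(C) ≤ 2.
The 2×2 minor from rows 1, 3, columns 1, 2 is (-2)·10 - 44·5 = -20 - 220 = -240 ≠ 0, so rank(C) = 2.
rank(C) = 2 < n = 3, so the pair (A, B) is not completely controllable.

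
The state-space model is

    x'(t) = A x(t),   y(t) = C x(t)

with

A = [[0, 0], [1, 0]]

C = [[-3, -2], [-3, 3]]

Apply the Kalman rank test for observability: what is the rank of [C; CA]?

2

CA = [[-2, 0], [3, 0]]
Observability matrix O = [C; CA] = [[-3, -2], [-3, 3], [-2, 0], [3, 0]]
Take the 2×2 submatrix of O formed by rows 1, 2: [[-3, -2], [-3, 3]]. Its determinant is (-3)·3 - (-2)·(-3) = -9 - 6 = -15 ≠ 0.
So rank(O) ≥ 2; since O has 2 columns, rank(O) = 2.
rank(O) = 2 = n, so the pair (A, C) is completely observable.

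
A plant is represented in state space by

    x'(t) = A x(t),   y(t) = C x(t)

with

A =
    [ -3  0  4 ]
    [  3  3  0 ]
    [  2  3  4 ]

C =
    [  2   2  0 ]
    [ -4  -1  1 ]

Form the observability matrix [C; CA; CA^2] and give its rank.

3

CA = [[0, 6, 8], [11, 0, -12]]
CA^2 = [[34, 42, 32], [-57, -36, -4]]
Observability matrix O = [C; CA; CA^2] = [[2, 2, 0], [-4, -1, 1], [0, 6, 8], [11, 0, -12], [34, 42, 32], [-57, -36, -4]]
Take the 3×3 submatrix of O formed by rows 1, 2, 3: [[2, 2, 0], [-4, -1, 1], [0, 6, 8]]. Its determinant is 2·((-1)·8 - 1·6) - 2·((-4)·8 - 1·0) + 0·((-4)·6 - (-1)·0) = 2·(-14) - 2·(-32) + 0·(-24) = 36 ≠ 0.
So rank(O) ≥ 3; since O has 3 columns, rank(O) = 3.
rank(O) = 3 = n, so the pair (A, C) is completely observable.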